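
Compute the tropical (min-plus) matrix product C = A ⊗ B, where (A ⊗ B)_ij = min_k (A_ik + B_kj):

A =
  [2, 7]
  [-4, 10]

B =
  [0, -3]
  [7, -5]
A ⊗ B =
  [2, -1]
  [-4, -7]

Apply the min-plus product entry-by-entry:
  C[0][0] = min over k of (A[0][0] + B[0][0] = 2 + 0 = 2, A[0][1] + B[1][0] = 7 + 7 = 14) = 2 (attained at k = 0)
  C[0][1] = min over k of (A[0][0] + B[0][1] = 2 + -3 = -1, A[0][1] + B[1][1] = 7 + -5 = 2) = -1 (attained at k = 0)
  C[1][0] = min over k of (A[1][0] + B[0][0] = -4 + 0 = -4, A[1][1] + B[1][0] = 10 + 7 = 17) = -4 (attained at k = 0)
  C[1][1] = min over k of (A[1][0] + B[0][1] = -4 + -3 = -7, A[1][1] + B[1][1] = 10 + -5 = 5) = -7 (attained at k = 0)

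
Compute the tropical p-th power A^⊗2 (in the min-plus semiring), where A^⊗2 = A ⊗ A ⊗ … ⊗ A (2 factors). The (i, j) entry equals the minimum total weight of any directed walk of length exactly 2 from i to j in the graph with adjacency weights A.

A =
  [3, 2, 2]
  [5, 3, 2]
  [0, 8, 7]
A^⊗2 =
  [2, 5, 4]
  [2, 6, 5]
  [3, 2, 2]

Each entry (A^⊗2)_ij equals the minimum over all length-2 walks i = v_0 → v_1 → … → v_2 = j of Σ_t A[v_t][v_{t+1}]. For example, for (i, j) = (0, 2) we minimise over 3 possible intermediate vertex sequences; the minimum is 4, attained along the walk 0 → 1 → 2.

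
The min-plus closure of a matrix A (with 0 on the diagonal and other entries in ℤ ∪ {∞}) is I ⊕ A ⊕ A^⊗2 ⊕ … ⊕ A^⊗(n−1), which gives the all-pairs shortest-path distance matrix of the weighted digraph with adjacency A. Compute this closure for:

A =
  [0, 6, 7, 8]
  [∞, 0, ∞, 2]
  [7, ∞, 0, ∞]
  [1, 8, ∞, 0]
Closure =
  [0, 6, 7, 8]
  [3, 0, 10, 2]
  [7, 13, 0, 15]
  [1, 7, 8, 0]

This is the Floyd-Warshall all-pairs shortest-path computation. For each intermediate vertex k = 0, 1, …, 3, update dist[i][j] ← min(dist[i][j], dist[i][k] + dist[k][j]). The final matrix gives, for each (i, j), the minimum total weight of any directed path from i to j (possibly empty when i = j).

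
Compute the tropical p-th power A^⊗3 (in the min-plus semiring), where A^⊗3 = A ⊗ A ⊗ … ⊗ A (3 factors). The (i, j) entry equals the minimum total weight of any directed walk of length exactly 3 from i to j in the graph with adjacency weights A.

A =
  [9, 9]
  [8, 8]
A^⊗3 =
  [25, 25]
  [24, 24]

Each entry (A^⊗3)_ij equals the minimum over all length-3 walks i = v_0 → v_1 → … → v_3 = j of Σ_t A[v_t][v_{t+1}]. For example, for (i, j) = (0, 1) we minimise over 4 possible intermediate vertex sequences; the minimum is 25, attained along the walk 0 → 1 → 1 → 1.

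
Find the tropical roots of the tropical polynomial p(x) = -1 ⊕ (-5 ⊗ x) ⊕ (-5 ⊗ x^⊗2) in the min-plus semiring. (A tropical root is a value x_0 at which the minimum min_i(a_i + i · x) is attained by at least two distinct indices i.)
Roots: {0, 4}

Each tropical root is a break point of the lower envelope of the lines y = a_i + i · x (there are 3 lines, with slopes 0, 1, ..., 2). Only the lines that attain the minimum somewhere contribute to roots; other lines are dominated. Here the surviving (envelope) indices are i = 2, i = 1, i = 0.
Intersections between consecutive envelope lines give the roots: for adjacent envelope indices i < j the intersection is x = (a_i − a_j) / (j − i). Reading off the sorted break points: {0, 4}.
Verification: at each break x_0, at least two indices attain the minimum of min_i(a_i + i · x_0).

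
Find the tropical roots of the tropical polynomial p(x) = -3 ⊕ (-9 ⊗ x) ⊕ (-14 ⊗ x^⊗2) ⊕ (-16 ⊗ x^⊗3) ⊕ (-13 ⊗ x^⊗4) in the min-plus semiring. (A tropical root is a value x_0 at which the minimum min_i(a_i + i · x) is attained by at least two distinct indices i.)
Roots: {-3, 2, 5, 6}

Each tropical root is a break point of the lower envelope of the lines y = a_i + i · x (there are 5 lines, with slopes 0, 1, ..., 4). Only the lines that attain the minimum somewhere contribute to roots; other lines are dominated. Here the surviving (envelope) indices are i = 4, i = 3, i = 2, i = 1, i = 0.
Intersections between consecutive envelope lines give the roots: for adjacent envelope indices i < j the intersection is x = (a_i − a_j) / (j − i). Reading off the sorted break points: {-3, 2, 5, 6}.
Verification: at each break x_0, at least two indices attain the minimum of min_i(a_i + i · x_0).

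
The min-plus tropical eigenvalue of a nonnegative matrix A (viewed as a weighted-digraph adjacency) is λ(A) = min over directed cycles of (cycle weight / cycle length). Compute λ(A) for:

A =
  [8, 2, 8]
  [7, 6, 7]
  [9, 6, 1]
λ(A) = 1

Enumerate directed cycles and compute their means (weight / length). Sample:
  cycle 0 → 0: weight = 8, length = 1, mean = 8/1 ≈ 8.000
  cycle 1 → 1: weight = 6, length = 1, mean = 6/1 ≈ 6.000
  cycle 2 → 2: weight = 1, length = 1, mean = 1/1 ≈ 1.000
  cycle 0 → 1 → 0: weight = 9, length = 2, mean = 9/2 ≈ 4.500
  cycle 0 → 2 → 0: weight = 17, length = 2, mean = 17/2 ≈ 8.500
  cycle 1 → 0 → 1: weight = 9, length = 2, mean = 9/2 ≈ 4.500
Minimum mean = 1.000, attained e.g. along the cycle 2 → 2 with weight 1 and length 1. So λ(A) = 1/1 = 1.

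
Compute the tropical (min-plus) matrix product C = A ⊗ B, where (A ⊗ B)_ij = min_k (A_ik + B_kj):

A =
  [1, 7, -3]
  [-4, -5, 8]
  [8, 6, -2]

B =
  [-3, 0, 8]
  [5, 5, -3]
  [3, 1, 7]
A ⊗ B =
  [-2, -2, 4]
  [-7, -4, -8]
  [1, -1, 3]

Apply the min-plus product entry-by-entry:
  C[0][0] = min over k of (A[0][0] + B[0][0] = 1 + -3 = -2, A[0][1] + B[1][0] = 7 + 5 = 12, A[0][2] + B[2][0] = -3 + 3 = 0) = -2 (attained at k = 0)
  C[0][1] = min over k of (A[0][0] + B[0][1] = 1 + 0 = 1, A[0][1] + B[1][1] = 7 + 5 = 12, A[0][2] + B[2][1] = -3 + 1 = -2) = -2 (attained at k = 2)
  C[0][2] = min over k of (A[0][0] + B[0][2] = 1 + 8 = 9, A[0][1] + B[1][2] = 7 + -3 = 4, A[0][2] + B[2][2] = -3 + 7 = 4) = 4 (attained at k = 1)
  C[1][0] = min over k of (A[1][0] + B[0][0] = -4 + -3 = -7, A[1][1] + B[1][0] = -5 + 5 = 0, A[1][2] + B[2][0] = 8 + 3 = 11) = -7 (attained at k = 0)
  C[1][1] = min over k of (A[1][0] + B[0][1] = -4 + 0 = -4, A[1][1] + B[1][1] = -5 + 5 = 0, A[1][2] + B[2][1] = 8 + 1 = 9) = -4 (attained at k = 0)
  C[1][2] = min over k of (A[1][0] + B[0][2] = -4 + 8 = 4, A[1][1] + B[1][2] = -5 + -3 = -8, A[1][2] + B[2][2] = 8 + 7 = 15) = -8 (attained at k = 1)
  C[2][0] = min over k of (A[2][0] + B[0][0] = 8 + -3 = 5, A[2][1] + B[1][0] = 6 + 5 = 11, A[2][2] + B[2][0] = -2 + 3 = 1) = 1 (attained at k = 2)
  C[2][1] = min over k of (A[2][0] + B[0][1] = 8 + 0 = 8, A[2][1] + B[1][1] = 6 + 5 = 11, A[2][2] + B[2][1] = -2 + 1 = -1) = -1 (attained at k = 2)
  C[2][2] = min over k of (A[2][0] + B[0][2] = 8 + 8 = 16, A[2][1] + B[1][2] = 6 + -3 = 3, A[2][2] + B[2][2] = -2 + 7 = 5) = 3 (attained at k = 1)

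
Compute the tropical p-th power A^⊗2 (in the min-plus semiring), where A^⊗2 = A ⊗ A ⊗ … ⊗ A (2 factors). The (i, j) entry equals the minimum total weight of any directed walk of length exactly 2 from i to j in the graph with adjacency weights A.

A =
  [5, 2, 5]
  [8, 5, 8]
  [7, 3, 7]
A^⊗2 =
  [10, 7, 10]
  [13, 10, 13]
  [11, 8, 11]

Each entry (A^⊗2)_ij equals the minimum over all length-2 walks i = v_0 → v_1 → … → v_2 = j of Σ_t A[v_t][v_{t+1}]. For example, for (i, j) = (0, 2) we minimise over 3 possible intermediate vertex sequences; the minimum is 10, attained along the walk 0 → 0 → 2.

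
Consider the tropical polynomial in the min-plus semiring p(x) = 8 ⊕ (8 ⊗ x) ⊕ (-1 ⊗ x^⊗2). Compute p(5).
p(5) = 8

A tropical monomial a ⊗ x^⊗i evaluates to a + i · x. Evaluating each term at x = 5:
  Term 0 contributes 8 + 0 · 5 = 8
  Term 1 contributes 8 + 1 · 5 = 13
  Term 2 contributes -1 + 2 · 5 = 9
p(5) = ⊕ of these = min[8, 13, 9] = 8.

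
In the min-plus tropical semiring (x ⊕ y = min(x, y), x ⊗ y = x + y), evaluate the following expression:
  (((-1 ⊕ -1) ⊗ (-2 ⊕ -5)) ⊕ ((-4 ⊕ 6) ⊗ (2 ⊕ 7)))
(((-1 ⊕ -1) ⊗ (-2 ⊕ -5)) ⊕ ((-4 ⊕ 6) ⊗ (2 ⊕ 7))) = -6

Expand innermost to outermost. Recall ⊕ takes the minimum of its arguments and ⊗ takes their sum. Working out the expression (((-1 ⊕ -1) ⊗ (-2 ⊕ -5)) ⊕ ((-4 ⊕ 6) ⊗ (2 ⊕ 7))) gives -6.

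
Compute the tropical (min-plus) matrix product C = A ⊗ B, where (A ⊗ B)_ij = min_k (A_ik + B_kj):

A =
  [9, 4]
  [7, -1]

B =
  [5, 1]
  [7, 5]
A ⊗ B =
  [11, 9]
  [6, 4]

Apply the min-plus product entry-by-entry:
  C[0][0] = min over k of (A[0][0] + B[0][0] = 9 + 5 = 14, A[0][1] + B[1][0] = 4 + 7 = 11) = 11 (attained at k = 1)
  C[0][1] = min over k of (A[0][0] + B[0][1] = 9 + 1 = 10, A[0][1] + B[1][1] = 4 + 5 = 9) = 9 (attained at k = 1)
  C[1][0] = min over k of (A[1][0] + B[0][0] = 7 + 5 = 12, A[1][1] + B[1][0] = -1 + 7 = 6) = 6 (attained at k = 1)
  C[1][1] = min over k of (A[1][0] + B[0][1] = 7 + 1 = 8, A[1][1] + B[1][1] = -1 + 5 = 4) = 4 (attained at k = 1)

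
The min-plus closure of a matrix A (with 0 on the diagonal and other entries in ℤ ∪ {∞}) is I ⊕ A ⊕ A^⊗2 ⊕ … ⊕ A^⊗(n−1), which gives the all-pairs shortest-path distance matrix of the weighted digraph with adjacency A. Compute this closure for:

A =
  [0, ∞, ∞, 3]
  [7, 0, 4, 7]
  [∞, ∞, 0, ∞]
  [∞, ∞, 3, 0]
Closure =
  [0, ∞, 6, 3]
  [7, 0, 4, 7]
  [∞, ∞, 0, ∞]
  [∞, ∞, 3, 0]

This is the Floyd-Warshall all-pairs shortest-path computation. For each intermediate vertex k = 0, 1, …, 3, update dist[i][j] ← min(dist[i][j], dist[i][k] + dist[k][j]). The final matrix gives, for each (i, j), the minimum total weight of any directed path from i to j (possibly empty when i = j).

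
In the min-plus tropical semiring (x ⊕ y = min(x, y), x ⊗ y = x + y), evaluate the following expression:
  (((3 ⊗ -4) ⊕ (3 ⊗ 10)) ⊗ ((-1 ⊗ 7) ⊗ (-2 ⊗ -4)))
(((3 ⊗ -4) ⊕ (3 ⊗ 10)) ⊗ ((-1 ⊗ 7) ⊗ (-2 ⊗ -4))) = -1

Expand innermost to outermost. Recall ⊕ takes the minimum of its arguments and ⊗ takes their sum. Working out the expression (((3 ⊗ -4) ⊕ (3 ⊗ 10)) ⊗ ((-1 ⊗ 7) ⊗ (-2 ⊗ -4))) gives -1.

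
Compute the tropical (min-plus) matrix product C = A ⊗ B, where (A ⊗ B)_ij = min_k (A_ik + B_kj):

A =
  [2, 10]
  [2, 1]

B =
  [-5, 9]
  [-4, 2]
A ⊗ B =
  [-3, 11]
  [-3, 3]

Apply the min-plus product entry-by-entry:
  C[0][0] = min over k of (A[0][0] + B[0][0] = 2 + -5 = -3, A[0][1] + B[1][0] = 10 + -4 = 6) = -3 (attained at k = 0)
  C[0][1] = min over k of (A[0][0] + B[0][1] = 2 + 9 = 11, A[0][1] + B[1][1] = 10 + 2 = 12) = 11 (attained at k = 0)
  C[1][0] = min over k of (A[1][0] + B[0][0] = 2 + -5 = -3, A[1][1] + B[1][0] = 1 + -4 = -3) = -3 (attained at k = 0)
  C[1][1] = min over k of (A[1][0] + B[0][1] = 2 + 9 = 11, A[1][1] + B[1][1] = 1 + 2 = 3) = 3 (attained at k = 1)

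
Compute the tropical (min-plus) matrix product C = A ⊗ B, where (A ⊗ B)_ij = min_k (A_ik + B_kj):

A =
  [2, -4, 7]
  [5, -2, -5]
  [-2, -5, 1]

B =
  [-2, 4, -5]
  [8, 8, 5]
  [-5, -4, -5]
A ⊗ B =
  [0, 3, -3]
  [-10, -9, -10]
  [-4, -3, -7]

Apply the min-plus product entry-by-entry:
  C[0][0] = min over k of (A[0][0] + B[0][0] = 2 + -2 = 0, A[0][1] + B[1][0] = -4 + 8 = 4, A[0][2] + B[2][0] = 7 + -5 = 2) = 0 (attained at k = 0)
  C[0][1] = min over k of (A[0][0] + B[0][1] = 2 + 4 = 6, A[0][1] + B[1][1] = -4 + 8 = 4, A[0][2] + B[2][1] = 7 + -4 = 3) = 3 (attained at k = 2)
  C[0][2] = min over k of (A[0][0] + B[0][2] = 2 + -5 = -3, A[0][1] + B[1][2] = -4 + 5 = 1, A[0][2] + B[2][2] = 7 + -5 = 2) = -3 (attained at k = 0)
  C[1][0] = min over k of (A[1][0] + B[0][0] = 5 + -2 = 3, A[1][1] + B[1][0] = -2 + 8 = 6, A[1][2] + B[2][0] = -5 + -5 = -10) = -10 (attained at k = 2)
  C[1][1] = min over k of (A[1][0] + B[0][1] = 5 + 4 = 9, A[1][1] + B[1][1] = -2 + 8 = 6, A[1][2] + B[2][1] = -5 + -4 = -9) = -9 (attained at k = 2)
  C[1][2] = min over k of (A[1][0] + B[0][2] = 5 + -5 = 0, A[1][1] + B[1][2] = -2 + 5 = 3, A[1][2] + B[2][2] = -5 + -5 = -10) = -10 (attained at k = 2)
  C[2][0] = min over k of (A[2][0] + B[0][0] = -2 + -2 = -4, A[2][1] + B[1][0] = -5 + 8 = 3, A[2][2] + B[2][0] = 1 + -5 = -4) = -4 (attained at k = 0)
  C[2][1] = min over k of (A[2][0] + B[0][1] = -2 + 4 = 2, A[2][1] + B[1][1] = -5 + 8 = 3, A[2][2] + B[2][1] = 1 + -4 = -3) = -3 (attained at k = 2)
  C[2][2] = min over k of (A[2][0] + B[0][2] = -2 + -5 = -7, A[2][1] + B[1][2] = -5 + 5 = 0, A[2][2] + B[2][2] = 1 + -5 = -4) = -7 (attained at k = 0)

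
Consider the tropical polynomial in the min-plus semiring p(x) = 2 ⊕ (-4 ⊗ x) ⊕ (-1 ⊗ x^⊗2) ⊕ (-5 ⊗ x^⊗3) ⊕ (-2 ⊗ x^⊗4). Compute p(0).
p(0) = -5

A tropical monomial a ⊗ x^⊗i evaluates to a + i · x. Evaluating each term at x = 0:
  Term 0 contributes 2 + 0 · 0 = 2
  Term 1 contributes -4 + 1 · 0 = -4
  Term 2 contributes -1 + 2 · 0 = -1
  Term 3 contributes -5 + 3 · 0 = -5
  Term 4 contributes -2 + 4 · 0 = -2
p(0) = ⊕ of these = min[2, -4, -1, -5, -2] = -5.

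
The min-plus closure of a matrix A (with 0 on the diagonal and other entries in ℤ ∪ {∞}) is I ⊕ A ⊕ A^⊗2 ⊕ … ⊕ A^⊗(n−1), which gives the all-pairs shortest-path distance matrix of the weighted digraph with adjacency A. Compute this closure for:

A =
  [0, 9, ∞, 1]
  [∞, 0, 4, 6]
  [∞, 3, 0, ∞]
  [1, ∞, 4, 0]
Closure =
  [0, 8, 5, 1]
  [7, 0, 4, 6]
  [10, 3, 0, 9]
  [1, 7, 4, 0]

This is the Floyd-Warshall all-pairs shortest-path computation. For each intermediate vertex k = 0, 1, …, 3, update dist[i][j] ← min(dist[i][j], dist[i][k] + dist[k][j]). The final matrix gives, for each (i, j), the minimum total weight of any directed path from i to j (possibly empty when i = j).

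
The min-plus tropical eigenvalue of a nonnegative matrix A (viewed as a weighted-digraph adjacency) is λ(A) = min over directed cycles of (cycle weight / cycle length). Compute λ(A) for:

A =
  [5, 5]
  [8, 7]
λ(A) = 5

Enumerate directed cycles and compute their means (weight / length). Sample:
  cycle 0 → 0: weight = 5, length = 1, mean = 5/1 ≈ 5.000
  cycle 1 → 1: weight = 7, length = 1, mean = 7/1 ≈ 7.000
  cycle 0 → 1 → 0: weight = 13, length = 2, mean = 13/2 ≈ 6.500
  cycle 1 → 0 → 1: weight = 13, length = 2, mean = 13/2 ≈ 6.500
Minimum mean = 5.000, attained e.g. along the cycle 0 → 0 with weight 5 and length 1. So λ(A) = 5/1 = 5.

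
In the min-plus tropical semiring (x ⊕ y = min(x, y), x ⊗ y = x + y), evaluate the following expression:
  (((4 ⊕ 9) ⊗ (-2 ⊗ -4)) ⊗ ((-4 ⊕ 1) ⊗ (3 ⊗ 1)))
(((4 ⊕ 9) ⊗ (-2 ⊗ -4)) ⊗ ((-4 ⊕ 1) ⊗ (3 ⊗ 1))) = -2

Expand innermost to outermost. Recall ⊕ takes the minimum of its arguments and ⊗ takes their sum. Working out the expression (((4 ⊕ 9) ⊗ (-2 ⊗ -4)) ⊗ ((-4 ⊕ 1) ⊗ (3 ⊗ 1))) gives -2.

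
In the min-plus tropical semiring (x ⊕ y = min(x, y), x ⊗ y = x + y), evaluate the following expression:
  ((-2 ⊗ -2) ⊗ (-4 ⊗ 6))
((-2 ⊗ -2) ⊗ (-4 ⊗ 6)) = -2

Expand innermost to outermost. Recall ⊕ takes the minimum of its arguments and ⊗ takes their sum. Working out the expression ((-2 ⊗ -2) ⊗ (-4 ⊗ 6)) gives -2.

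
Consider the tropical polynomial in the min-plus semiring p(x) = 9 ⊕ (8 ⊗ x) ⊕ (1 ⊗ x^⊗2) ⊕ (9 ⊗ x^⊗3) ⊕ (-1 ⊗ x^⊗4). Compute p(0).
p(0) = -1

A tropical monomial a ⊗ x^⊗i evaluates to a + i · x. Evaluating each term at x = 0:
  Term 0 contributes 9 + 0 · 0 = 9
  Term 1 contributes 8 + 1 · 0 = 8
  Term 2 contributes 1 + 2 · 0 = 1
  Term 3 contributes 9 + 3 · 0 = 9
  Term 4 contributes -1 + 4 · 0 = -1
p(0) = ⊕ of these = min[9, 8, 1, 9, -1] = -1.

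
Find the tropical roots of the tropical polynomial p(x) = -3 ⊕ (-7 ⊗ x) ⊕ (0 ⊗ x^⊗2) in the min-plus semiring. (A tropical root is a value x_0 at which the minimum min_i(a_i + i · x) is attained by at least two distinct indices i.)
Roots: {-7, 4}

Each tropical root is a break point of the lower envelope of the lines y = a_i + i · x (there are 3 lines, with slopes 0, 1, ..., 2). Only the lines that attain the minimum somewhere contribute to roots; other lines are dominated. Here the surviving (envelope) indices are i = 2, i = 1, i = 0.
Intersections between consecutive envelope lines give the roots: for adjacent envelope indices i < j the intersection is x = (a_i − a_j) / (j − i). Reading off the sorted break points: {-7, 4}.
Verification: at each break x_0, at least two indices attain the minimum of min_i(a_i + i · x_0).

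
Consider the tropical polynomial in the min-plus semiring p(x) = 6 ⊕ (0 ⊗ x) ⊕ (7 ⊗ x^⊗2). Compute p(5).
p(5) = 5

A tropical monomial a ⊗ x^⊗i evaluates to a + i · x. Evaluating each term at x = 5:
  Term 0 contributes 6 + 0 · 5 = 6
  Term 1 contributes 0 + 1 · 5 = 5
  Term 2 contributes 7 + 2 · 5 = 17
p(5) = ⊕ of these = min[6, 5, 17] = 5.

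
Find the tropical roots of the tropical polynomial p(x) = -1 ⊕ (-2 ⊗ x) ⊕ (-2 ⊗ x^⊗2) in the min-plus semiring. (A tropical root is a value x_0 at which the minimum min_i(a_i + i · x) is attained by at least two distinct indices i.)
Roots: {0, 1}

Each tropical root is a break point of the lower envelope of the lines y = a_i + i · x (there are 3 lines, with slopes 0, 1, ..., 2). Only the lines that attain the minimum somewhere contribute to roots; other lines are dominated. Here the surviving (envelope) indices are i = 2, i = 1, i = 0.
Intersections between consecutive envelope lines give the roots: for adjacent envelope indices i < j the intersection is x = (a_i − a_j) / (j − i). Reading off the sorted break points: {0, 1}.
Verification: at each break x_0, at least two indices attain the minimum of min_i(a_i + i · x_0).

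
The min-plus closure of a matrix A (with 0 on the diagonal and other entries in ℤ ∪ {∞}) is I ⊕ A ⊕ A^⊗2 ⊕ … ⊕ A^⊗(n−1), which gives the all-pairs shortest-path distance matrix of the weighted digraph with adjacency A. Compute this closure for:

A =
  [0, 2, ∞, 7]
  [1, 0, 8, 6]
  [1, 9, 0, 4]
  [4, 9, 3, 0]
Closure =
  [0, 2, 10, 7]
  [1, 0, 8, 6]
  [1, 3, 0, 4]
  [4, 6, 3, 0]

This is the Floyd-Warshall all-pairs shortest-path computation. For each intermediate vertex k = 0, 1, …, 3, update dist[i][j] ← min(dist[i][j], dist[i][k] + dist[k][j]). The final matrix gives, for each (i, j), the minimum total weight of any directed path from i to j (possibly empty when i = j).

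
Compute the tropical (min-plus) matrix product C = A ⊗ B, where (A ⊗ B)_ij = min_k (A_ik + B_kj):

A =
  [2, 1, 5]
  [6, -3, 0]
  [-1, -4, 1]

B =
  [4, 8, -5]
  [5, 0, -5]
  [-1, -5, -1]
A ⊗ B =
  [4, 0, -4]
  [-1, -5, -8]
  [0, -4, -9]

Apply the min-plus product entry-by-entry:
  C[0][0] = min over k of (A[0][0] + B[0][0] = 2 + 4 = 6, A[0][1] + B[1][0] = 1 + 5 = 6, A[0][2] + B[2][0] = 5 + -1 = 4) = 4 (attained at k = 2)
  C[0][1] = min over k of (A[0][0] + B[0][1] = 2 + 8 = 10, A[0][1] + B[1][1] = 1 + 0 = 1, A[0][2] + B[2][1] = 5 + -5 = 0) = 0 (attained at k = 2)
  C[0][2] = min over k of (A[0][0] + B[0][2] = 2 + -5 = -3, A[0][1] + B[1][2] = 1 + -5 = -4, A[0][2] + B[2][2] = 5 + -1 = 4) = -4 (attained at k = 1)
  C[1][0] = min over k of (A[1][0] + B[0][0] = 6 + 4 = 10, A[1][1] + B[1][0] = -3 + 5 = 2, A[1][2] + B[2][0] = 0 + -1 = -1) = -1 (attained at k = 2)
  C[1][1] = min over k of (A[1][0] + B[0][1] = 6 + 8 = 14, A[1][1] + B[1][1] = -3 + 0 = -3, A[1][2] + B[2][1] = 0 + -5 = -5) = -5 (attained at k = 2)
  C[1][2] = min over k of (A[1][0] + B[0][2] = 6 + -5 = 1, A[1][1] + B[1][2] = -3 + -5 = -8, A[1][2] + B[2][2] = 0 + -1 = -1) = -8 (attained at k = 1)
  C[2][0] = min over k of (A[2][0] + B[0][0] = -1 + 4 = 3, A[2][1] + B[1][0] = -4 + 5 = 1, A[2][2] + B[2][0] = 1 + -1 = 0) = 0 (attained at k = 2)
  C[2][1] = min over k of (A[2][0] + B[0][1] = -1 + 8 = 7, A[2][1] + B[1][1] = -4 + 0 = -4, A[2][2] + B[2][1] = 1 + -5 = -4) = -4 (attained at k = 1)
  C[2][2] = min over k of (A[2][0] + B[0][2] = -1 + -5 = -6, A[2][1] + B[1][2] = -4 + -5 = -9, A[2][2] + B[2][2] = 1 + -1 = 0) = -9 (attained at k = 1)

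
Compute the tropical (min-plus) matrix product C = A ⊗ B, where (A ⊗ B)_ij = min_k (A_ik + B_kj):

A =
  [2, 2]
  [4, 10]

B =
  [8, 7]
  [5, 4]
A ⊗ B =
  [7, 6]
  [12, 11]

Apply the min-plus product entry-by-entry:
  C[0][0] = min over k of (A[0][0] + B[0][0] = 2 + 8 = 10, A[0][1] + B[1][0] = 2 + 5 = 7) = 7 (attained at k = 1)
  C[0][1] = min over k of (A[0][0] + B[0][1] = 2 + 7 = 9, A[0][1] + B[1][1] = 2 + 4 = 6) = 6 (attained at k = 1)
  C[1][0] = min over k of (A[1][0] + B[0][0] = 4 + 8 = 12, A[1][1] + B[1][0] = 10 + 5 = 15) = 12 (attained at k = 0)
  C[1][1] = min over k of (A[1][0] + B[0][1] = 4 + 7 = 11, A[1][1] + B[1][1] = 10 + 4 = 14) = 11 (attained at k = 0)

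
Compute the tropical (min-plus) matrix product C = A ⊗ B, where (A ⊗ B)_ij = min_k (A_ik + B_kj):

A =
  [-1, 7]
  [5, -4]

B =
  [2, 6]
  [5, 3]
A ⊗ B =
  [1, 5]
  [1, -1]

Apply the min-plus product entry-by-entry:
  C[0][0] = min over k of (A[0][0] + B[0][0] = -1 + 2 = 1, A[0][1] + B[1][0] = 7 + 5 = 12) = 1 (attained at k = 0)
  C[0][1] = min over k of (A[0][0] + B[0][1] = -1 + 6 = 5, A[0][1] + B[1][1] = 7 + 3 = 10) = 5 (attained at k = 0)
  C[1][0] = min over k of (A[1][0] + B[0][0] = 5 + 2 = 7, A[1][1] + B[1][0] = -4 + 5 = 1) = 1 (attained at k = 1)
  C[1][1] = min over k of (A[1][0] + B[0][1] = 5 + 6 = 11, A[1][1] + B[1][1] = -4 + 3 = -1) = -1 (attained at k = 1)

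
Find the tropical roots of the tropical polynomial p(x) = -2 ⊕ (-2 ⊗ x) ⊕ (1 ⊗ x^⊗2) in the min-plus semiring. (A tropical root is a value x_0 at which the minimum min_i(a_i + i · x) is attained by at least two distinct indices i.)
Roots: {-3, 0}

Each tropical root is a break point of the lower envelope of the lines y = a_i + i · x (there are 3 lines, with slopes 0, 1, ..., 2). Only the lines that attain the minimum somewhere contribute to roots; other lines are dominated. Here the surviving (envelope) indices are i = 2, i = 1, i = 0.
Intersections between consecutive envelope lines give the roots: for adjacent envelope indices i < j the intersection is x = (a_i − a_j) / (j − i). Reading off the sorted break points: {-3, 0}.
Verification: at each break x_0, at least two indices attain the minimum of min_i(a_i + i · x_0).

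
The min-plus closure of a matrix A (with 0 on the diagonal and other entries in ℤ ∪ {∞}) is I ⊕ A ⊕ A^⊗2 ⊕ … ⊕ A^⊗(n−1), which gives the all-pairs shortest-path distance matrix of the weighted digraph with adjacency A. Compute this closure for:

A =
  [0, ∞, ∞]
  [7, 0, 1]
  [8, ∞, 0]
Closure =
  [0, ∞, ∞]
  [7, 0, 1]
  [8, ∞, 0]

This is the Floyd-Warshall all-pairs shortest-path computation. For each intermediate vertex k = 0, 1, …, 2, update dist[i][j] ← min(dist[i][j], dist[i][k] + dist[k][j]). The final matrix gives, for each (i, j), the minimum total weight of any directed path from i to j (possibly empty when i = j).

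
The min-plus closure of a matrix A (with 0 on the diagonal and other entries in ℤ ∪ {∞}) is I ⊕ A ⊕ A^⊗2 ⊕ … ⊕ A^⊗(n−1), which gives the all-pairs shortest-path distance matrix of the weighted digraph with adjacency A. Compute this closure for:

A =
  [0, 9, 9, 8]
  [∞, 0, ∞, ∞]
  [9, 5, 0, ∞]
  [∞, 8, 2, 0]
Closure =
  [0, 9, 9, 8]
  [∞, 0, ∞, ∞]
  [9, 5, 0, 17]
  [11, 7, 2, 0]

This is the Floyd-Warshall all-pairs shortest-path computation. For each intermediate vertex k = 0, 1, …, 3, update dist[i][j] ← min(dist[i][j], dist[i][k] + dist[k][j]). The final matrix gives, for each (i, j), the minimum total weight of any directed path from i to j (possibly empty when i = j).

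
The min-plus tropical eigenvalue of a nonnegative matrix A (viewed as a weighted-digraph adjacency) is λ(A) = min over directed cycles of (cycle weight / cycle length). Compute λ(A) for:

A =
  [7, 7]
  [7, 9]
λ(A) = 7

Enumerate directed cycles and compute their means (weight / length). Sample:
  cycle 0 → 0: weight = 7, length = 1, mean = 7/1 ≈ 7.000
  cycle 1 → 1: weight = 9, length = 1, mean = 9/1 ≈ 9.000
  cycle 0 → 1 → 0: weight = 14, length = 2, mean = 14/2 ≈ 7.000
  cycle 1 → 0 → 1: weight = 14, length = 2, mean = 14/2 ≈ 7.000
Minimum mean = 7.000, attained e.g. along the cycle 0 → 0 with weight 7 and length 1. So λ(A) = 7/1 = 7.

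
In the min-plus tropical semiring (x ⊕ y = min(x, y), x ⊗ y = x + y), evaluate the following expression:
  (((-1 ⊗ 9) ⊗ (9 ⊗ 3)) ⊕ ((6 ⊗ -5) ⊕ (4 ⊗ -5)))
(((-1 ⊗ 9) ⊗ (9 ⊗ 3)) ⊕ ((6 ⊗ -5) ⊕ (4 ⊗ -5))) = -1

Expand innermost to outermost. Recall ⊕ takes the minimum of its arguments and ⊗ takes their sum. Working out the expression (((-1 ⊗ 9) ⊗ (9 ⊗ 3)) ⊕ ((6 ⊗ -5) ⊕ (4 ⊗ -5))) gives -1.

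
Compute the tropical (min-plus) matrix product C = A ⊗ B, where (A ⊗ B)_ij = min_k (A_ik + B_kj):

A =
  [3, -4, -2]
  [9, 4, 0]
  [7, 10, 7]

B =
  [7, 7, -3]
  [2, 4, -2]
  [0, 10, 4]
A ⊗ B =
  [-2, 0, -6]
  [0, 8, 2]
  [7, 14, 4]

Apply the min-plus product entry-by-entry:
  C[0][0] = min over k of (A[0][0] + B[0][0] = 3 + 7 = 10, A[0][1] + B[1][0] = -4 + 2 = -2, A[0][2] + B[2][0] = -2 + 0 = -2) = -2 (attained at k = 1)
  C[0][1] = min over k of (A[0][0] + B[0][1] = 3 + 7 = 10, A[0][1] + B[1][1] = -4 + 4 = 0, A[0][2] + B[2][1] = -2 + 10 = 8) = 0 (attained at k = 1)
  C[0][2] = min over k of (A[0][0] + B[0][2] = 3 + -3 = 0, A[0][1] + B[1][2] = -4 + -2 = -6, A[0][2] + B[2][2] = -2 + 4 = 2) = -6 (attained at k = 1)
  C[1][0] = min over k of (A[1][0] + B[0][0] = 9 + 7 = 16, A[1][1] + B[1][0] = 4 + 2 = 6, A[1][2] + B[2][0] = 0 + 0 = 0) = 0 (attained at k = 2)
  C[1][1] = min over k of (A[1][0] + B[0][1] = 9 + 7 = 16, A[1][1] + B[1][1] = 4 + 4 = 8, A[1][2] + B[2][1] = 0 + 10 = 10) = 8 (attained at k = 1)
  C[1][2] = min over k of (A[1][0] + B[0][2] = 9 + -3 = 6, A[1][1] + B[1][2] = 4 + -2 = 2, A[1][2] + B[2][2] = 0 + 4 = 4) = 2 (attained at k = 1)
  C[2][0] = min over k of (A[2][0] + B[0][0] = 7 + 7 = 14, A[2][1] + B[1][0] = 10 + 2 = 12, A[2][2] + B[2][0] = 7 + 0 = 7) = 7 (attained at k = 2)
  C[2][1] = min over k of (A[2][0] + B[0][1] = 7 + 7 = 14, A[2][1] + B[1][1] = 10 + 4 = 14, A[2][2] + B[2][1] = 7 + 10 = 17) = 14 (attained at k = 0)
  C[2][2] = min over k of (A[2][0] + B[0][2] = 7 + -3 = 4, A[2][1] + B[1][2] = 10 + -2 = 8, A[2][2] + B[2][2] = 7 + 4 = 11) = 4 (attained at k = 0)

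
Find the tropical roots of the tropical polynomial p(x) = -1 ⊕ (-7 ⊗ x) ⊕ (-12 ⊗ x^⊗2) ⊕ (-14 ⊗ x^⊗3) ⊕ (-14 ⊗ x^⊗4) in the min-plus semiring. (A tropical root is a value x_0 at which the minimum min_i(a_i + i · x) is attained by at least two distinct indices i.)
Roots: {0, 2, 5, 6}

Each tropical root is a break point of the lower envelope of the lines y = a_i + i · x (there are 5 lines, with slopes 0, 1, ..., 4). Only the lines that attain the minimum somewhere contribute to roots; other lines are dominated. Here the surviving (envelope) indices are i = 4, i = 3, i = 2, i = 1, i = 0.
Intersections between consecutive envelope lines give the roots: for adjacent envelope indices i < j the intersection is x = (a_i − a_j) / (j − i). Reading off the sorted break points: {0, 2, 5, 6}.
Verification: at each break x_0, at least two indices attain the minimum of min_i(a_i + i · x_0).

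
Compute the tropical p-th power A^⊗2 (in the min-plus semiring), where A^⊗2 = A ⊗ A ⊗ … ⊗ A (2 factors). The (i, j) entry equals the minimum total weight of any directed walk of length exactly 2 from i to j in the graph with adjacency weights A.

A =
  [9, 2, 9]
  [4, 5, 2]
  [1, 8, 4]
A^⊗2 =
  [6, 7, 4]
  [3, 6, 6]
  [5, 3, 8]

Each entry (A^⊗2)_ij equals the minimum over all length-2 walks i = v_0 → v_1 → … → v_2 = j of Σ_t A[v_t][v_{t+1}]. For example, for (i, j) = (0, 2) we minimise over 3 possible intermediate vertex sequences; the minimum is 4, attained along the walk 0 → 1 → 2.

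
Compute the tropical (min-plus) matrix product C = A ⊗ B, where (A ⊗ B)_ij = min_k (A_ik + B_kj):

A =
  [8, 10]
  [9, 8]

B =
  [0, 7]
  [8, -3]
A ⊗ B =
  [8, 7]
  [9, 5]

Apply the min-plus product entry-by-entry:
  C[0][0] = min over k of (A[0][0] + B[0][0] = 8 + 0 = 8, A[0][1] + B[1][0] = 10 + 8 = 18) = 8 (attained at k = 0)
  C[0][1] = min over k of (A[0][0] + B[0][1] = 8 + 7 = 15, A[0][1] + B[1][1] = 10 + -3 = 7) = 7 (attained at k = 1)
  C[1][0] = min over k of (A[1][0] + B[0][0] = 9 + 0 = 9, A[1][1] + B[1][0] = 8 + 8 = 16) = 9 (attained at k = 0)
  C[1][1] = min over k of (A[1][0] + B[0][1] = 9 + 7 = 16, A[1][1] + B[1][1] = 8 + -3 = 5) = 5 (attained at k = 1)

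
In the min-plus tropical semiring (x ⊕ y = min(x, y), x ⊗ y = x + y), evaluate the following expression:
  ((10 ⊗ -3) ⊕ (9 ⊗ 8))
((10 ⊗ -3) ⊕ (9 ⊗ 8)) = 7

Expand innermost to outermost. Recall ⊕ takes the minimum of its arguments and ⊗ takes their sum. Working out the expression ((10 ⊗ -3) ⊕ (9 ⊗ 8)) gives 7.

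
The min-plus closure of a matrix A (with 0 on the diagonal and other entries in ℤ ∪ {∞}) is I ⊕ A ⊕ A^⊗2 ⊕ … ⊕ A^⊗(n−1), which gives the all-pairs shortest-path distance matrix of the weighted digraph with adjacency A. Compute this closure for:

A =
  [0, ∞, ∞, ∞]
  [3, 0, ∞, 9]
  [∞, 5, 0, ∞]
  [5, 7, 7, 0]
Closure =
  [0, ∞, ∞, ∞]
  [3, 0, 16, 9]
  [8, 5, 0, 14]
  [5, 7, 7, 0]

This is the Floyd-Warshall all-pairs shortest-path computation. For each intermediate vertex k = 0, 1, …, 3, update dist[i][j] ← min(dist[i][j], dist[i][k] + dist[k][j]). The final matrix gives, for each (i, j), the minimum total weight of any directed path from i to j (possibly empty when i = j).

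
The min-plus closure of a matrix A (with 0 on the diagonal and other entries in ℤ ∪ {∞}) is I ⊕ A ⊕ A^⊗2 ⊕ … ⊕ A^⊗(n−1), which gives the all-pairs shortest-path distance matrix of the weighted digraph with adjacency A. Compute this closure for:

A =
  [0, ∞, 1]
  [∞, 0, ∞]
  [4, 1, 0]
Closure =
  [0, 2, 1]
  [∞, 0, ∞]
  [4, 1, 0]

This is the Floyd-Warshall all-pairs shortest-path computation. For each intermediate vertex k = 0, 1, …, 2, update dist[i][j] ← min(dist[i][j], dist[i][k] + dist[k][j]). The final matrix gives, for each (i, j), the minimum total weight of any directed path from i to j (possibly empty when i = j).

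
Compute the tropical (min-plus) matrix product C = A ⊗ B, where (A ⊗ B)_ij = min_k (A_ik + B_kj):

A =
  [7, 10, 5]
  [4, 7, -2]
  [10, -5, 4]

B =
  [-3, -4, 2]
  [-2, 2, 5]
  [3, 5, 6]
A ⊗ B =
  [4, 3, 9]
  [1, 0, 4]
  [-7, -3, 0]

Apply the min-plus product entry-by-entry:
  C[0][0] = min over k of (A[0][0] + B[0][0] = 7 + -3 = 4, A[0][1] + B[1][0] = 10 + -2 = 8, A[0][2] + B[2][0] = 5 + 3 = 8) = 4 (attained at k = 0)
  C[0][1] = min over k of (A[0][0] + B[0][1] = 7 + -4 = 3, A[0][1] + B[1][1] = 10 + 2 = 12, A[0][2] + B[2][1] = 5 + 5 = 10) = 3 (attained at k = 0)
  C[0][2] = min over k of (A[0][0] + B[0][2] = 7 + 2 = 9, A[0][1] + B[1][2] = 10 + 5 = 15, A[0][2] + B[2][2] = 5 + 6 = 11) = 9 (attained at k = 0)
  C[1][0] = min over k of (A[1][0] + B[0][0] = 4 + -3 = 1, A[1][1] + B[1][0] = 7 + -2 = 5, A[1][2] + B[2][0] = -2 + 3 = 1) = 1 (attained at k = 0)
  C[1][1] = min over k of (A[1][0] + B[0][1] = 4 + -4 = 0, A[1][1] + B[1][1] = 7 + 2 = 9, A[1][2] + B[2][1] = -2 + 5 = 3) = 0 (attained at k = 0)
  C[1][2] = min over k of (A[1][0] + B[0][2] = 4 + 2 = 6, A[1][1] + B[1][2] = 7 + 5 = 12, A[1][2] + B[2][2] = -2 + 6 = 4) = 4 (attained at k = 2)
  C[2][0] = min over k of (A[2][0] + B[0][0] = 10 + -3 = 7, A[2][1] + B[1][0] = -5 + -2 = -7, A[2][2] + B[2][0] = 4 + 3 = 7) = -7 (attained at k = 1)
  C[2][1] = min over k of (A[2][0] + B[0][1] = 10 + -4 = 6, A[2][1] + B[1][1] = -5 + 2 = -3, A[2][2] + B[2][1] = 4 + 5 = 9) = -3 (attained at k = 1)
  C[2][2] = min over k of (A[2][0] + B[0][2] = 10 + 2 = 12, A[2][1] + B[1][2] = -5 + 5 = 0, A[2][2] + B[2][2] = 4 + 6 = 10) = 0 (attained at k = 1)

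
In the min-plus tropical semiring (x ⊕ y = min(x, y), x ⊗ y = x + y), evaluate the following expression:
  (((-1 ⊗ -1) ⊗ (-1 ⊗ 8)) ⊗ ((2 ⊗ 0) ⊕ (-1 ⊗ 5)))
(((-1 ⊗ -1) ⊗ (-1 ⊗ 8)) ⊗ ((2 ⊗ 0) ⊕ (-1 ⊗ 5))) = 7

Expand innermost to outermost. Recall ⊕ takes the minimum of its arguments and ⊗ takes their sum. Working out the expression (((-1 ⊗ -1) ⊗ (-1 ⊗ 8)) ⊗ ((2 ⊗ 0) ⊕ (-1 ⊗ 5))) gives 7.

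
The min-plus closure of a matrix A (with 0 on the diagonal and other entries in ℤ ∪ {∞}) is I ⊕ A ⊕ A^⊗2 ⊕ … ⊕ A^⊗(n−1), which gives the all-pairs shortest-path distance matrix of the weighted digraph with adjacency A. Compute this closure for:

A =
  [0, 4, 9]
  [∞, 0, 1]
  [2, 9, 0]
Closure =
  [0, 4, 5]
  [3, 0, 1]
  [2, 6, 0]

This is the Floyd-Warshall all-pairs shortest-path computation. For each intermediate vertex k = 0, 1, …, 2, update dist[i][j] ← min(dist[i][j], dist[i][k] + dist[k][j]). The final matrix gives, for each (i, j), the minimum total weight of any directed path from i to j (possibly empty when i = j).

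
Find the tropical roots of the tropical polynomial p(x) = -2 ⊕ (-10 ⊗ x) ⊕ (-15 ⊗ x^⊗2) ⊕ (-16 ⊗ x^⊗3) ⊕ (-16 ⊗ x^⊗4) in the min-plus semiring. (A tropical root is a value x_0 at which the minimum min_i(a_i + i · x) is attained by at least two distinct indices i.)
Roots: {0, 1, 5, 8}

Each tropical root is a break point of the lower envelope of the lines y = a_i + i · x (there are 5 lines, with slopes 0, 1, ..., 4). Only the lines that attain the minimum somewhere contribute to roots; other lines are dominated. Here the surviving (envelope) indices are i = 4, i = 3, i = 2, i = 1, i = 0.
Intersections between consecutive envelope lines give the roots: for adjacent envelope indices i < j the intersection is x = (a_i − a_j) / (j − i). Reading off the sorted break points: {0, 1, 5, 8}.
Verification: at each break x_0, at least two indices attain the minimum of min_i(a_i + i · x_0).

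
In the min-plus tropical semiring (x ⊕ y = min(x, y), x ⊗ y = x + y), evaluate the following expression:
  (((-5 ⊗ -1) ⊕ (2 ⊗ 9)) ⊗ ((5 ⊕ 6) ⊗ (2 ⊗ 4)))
(((-5 ⊗ -1) ⊕ (2 ⊗ 9)) ⊗ ((5 ⊕ 6) ⊗ (2 ⊗ 4))) = 5

Expand innermost to outermost. Recall ⊕ takes the minimum of its arguments and ⊗ takes their sum. Working out the expression (((-5 ⊗ -1) ⊕ (2 ⊗ 9)) ⊗ ((5 ⊕ 6) ⊗ (2 ⊗ 4))) gives 5.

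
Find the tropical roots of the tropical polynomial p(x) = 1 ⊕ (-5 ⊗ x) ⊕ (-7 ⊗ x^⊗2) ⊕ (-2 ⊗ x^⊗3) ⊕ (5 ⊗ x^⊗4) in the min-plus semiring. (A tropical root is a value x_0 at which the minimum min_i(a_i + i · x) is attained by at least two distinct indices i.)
Roots: {-7, -5, 2, 6}

Each tropical root is a break point of the lower envelope of the lines y = a_i + i · x (there are 5 lines, with slopes 0, 1, ..., 4). Only the lines that attain the minimum somewhere contribute to roots; other lines are dominated. Here the surviving (envelope) indices are i = 4, i = 3, i = 2, i = 1, i = 0.
Intersections between consecutive envelope lines give the roots: for adjacent envelope indices i < j the intersection is x = (a_i − a_j) / (j − i). Reading off the sorted break points: {-7, -5, 2, 6}.
Verification: at each break x_0, at least two indices attain the minimum of min_i(a_i + i · x_0).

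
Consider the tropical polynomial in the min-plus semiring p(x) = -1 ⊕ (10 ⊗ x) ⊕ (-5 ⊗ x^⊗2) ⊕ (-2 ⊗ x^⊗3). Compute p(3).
p(3) = -1

A tropical monomial a ⊗ x^⊗i evaluates to a + i · x. Evaluating each term at x = 3:
  Term 0 contributes -1 + 0 · 3 = -1
  Term 1 contributes 10 + 1 · 3 = 13
  Term 2 contributes -5 + 2 · 3 = 1
  Term 3 contributes -2 + 3 · 3 = 7
p(3) = ⊕ of these = min[-1, 13, 1, 7] = -1.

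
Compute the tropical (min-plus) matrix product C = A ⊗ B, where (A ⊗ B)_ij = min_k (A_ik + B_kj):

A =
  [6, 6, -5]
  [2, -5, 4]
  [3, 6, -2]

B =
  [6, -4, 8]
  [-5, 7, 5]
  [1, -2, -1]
A ⊗ B =
  [-4, -7, -6]
  [-10, -2, 0]
  [-1, -4, -3]

Apply the min-plus product entry-by-entry:
  C[0][0] = min over k of (A[0][0] + B[0][0] = 6 + 6 = 12, A[0][1] + B[1][0] = 6 + -5 = 1, A[0][2] + B[2][0] = -5 + 1 = -4) = -4 (attained at k = 2)
  C[0][1] = min over k of (A[0][0] + B[0][1] = 6 + -4 = 2, A[0][1] + B[1][1] = 6 + 7 = 13, A[0][2] + B[2][1] = -5 + -2 = -7) = -7 (attained at k = 2)
  C[0][2] = min over k of (A[0][0] + B[0][2] = 6 + 8 = 14, A[0][1] + B[1][2] = 6 + 5 = 11, A[0][2] + B[2][2] = -5 + -1 = -6) = -6 (attained at k = 2)
  C[1][0] = min over k of (A[1][0] + B[0][0] = 2 + 6 = 8, A[1][1] + B[1][0] = -5 + -5 = -10, A[1][2] + B[2][0] = 4 + 1 = 5) = -10 (attained at k = 1)
  C[1][1] = min over k of (A[1][0] + B[0][1] = 2 + -4 = -2, A[1][1] + B[1][1] = -5 + 7 = 2, A[1][2] + B[2][1] = 4 + -2 = 2) = -2 (attained at k = 0)
  C[1][2] = min over k of (A[1][0] + B[0][2] = 2 + 8 = 10, A[1][1] + B[1][2] = -5 + 5 = 0, A[1][2] + B[2][2] = 4 + -1 = 3) = 0 (attained at k = 1)
  C[2][0] = min over k of (A[2][0] + B[0][0] = 3 + 6 = 9, A[2][1] + B[1][0] = 6 + -5 = 1, A[2][2] + B[2][0] = -2 + 1 = -1) = -1 (attained at k = 2)
  C[2][1] = min over k of (A[2][0] + B[0][1] = 3 + -4 = -1, A[2][1] + B[1][1] = 6 + 7 = 13, A[2][2] + B[2][1] = -2 + -2 = -4) = -4 (attained at k = 2)
  C[2][2] = min over k of (A[2][0] + B[0][2] = 3 + 8 = 11, A[2][1] + B[1][2] = 6 + 5 = 11, A[2][2] + B[2][2] = -2 + -1 = -3) = -3 (attained at k = 2)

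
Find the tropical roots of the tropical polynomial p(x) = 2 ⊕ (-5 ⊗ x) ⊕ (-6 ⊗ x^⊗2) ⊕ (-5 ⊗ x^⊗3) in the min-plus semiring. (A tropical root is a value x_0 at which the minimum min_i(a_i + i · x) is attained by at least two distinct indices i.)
Roots: {-1, 1, 7}

Each tropical root is a break point of the lower envelope of the lines y = a_i + i · x (there are 4 lines, with slopes 0, 1, ..., 3). Only the lines that attain the minimum somewhere contribute to roots; other lines are dominated. Here the surviving (envelope) indices are i = 3, i = 2, i = 1, i = 0.
Intersections between consecutive envelope lines give the roots: for adjacent envelope indices i < j the intersection is x = (a_i − a_j) / (j − i). Reading off the sorted break points: {-1, 1, 7}.
Verification: at each break x_0, at least two indices attain the minimum of min_i(a_i + i · x_0).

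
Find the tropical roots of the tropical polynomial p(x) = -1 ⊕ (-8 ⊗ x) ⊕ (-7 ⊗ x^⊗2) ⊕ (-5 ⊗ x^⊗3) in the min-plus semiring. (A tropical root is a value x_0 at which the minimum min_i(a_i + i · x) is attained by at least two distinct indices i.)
Roots: {-2, -1, 7}

Each tropical root is a break point of the lower envelope of the lines y = a_i + i · x (there are 4 lines, with slopes 0, 1, ..., 3). Only the lines that attain the minimum somewhere contribute to roots; other lines are dominated. Here the surviving (envelope) indices are i = 3, i = 2, i = 1, i = 0.
Intersections between consecutive envelope lines give the roots: for adjacent envelope indices i < j the intersection is x = (a_i − a_j) / (j − i). Reading off the sorted break points: {-2, -1, 7}.
Verification: at each break x_0, at least two indices attain the minimum of min_i(a_i + i · x_0).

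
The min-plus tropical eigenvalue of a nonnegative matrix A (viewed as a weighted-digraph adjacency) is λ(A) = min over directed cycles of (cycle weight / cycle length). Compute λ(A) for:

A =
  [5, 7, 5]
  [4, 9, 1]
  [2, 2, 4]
λ(A) = 3/2

Enumerate directed cycles and compute their means (weight / length). Sample:
  cycle 0 → 0: weight = 5, length = 1, mean = 5/1 ≈ 5.000
  cycle 1 → 1: weight = 9, length = 1, mean = 9/1 ≈ 9.000
  cycle 2 → 2: weight = 4, length = 1, mean = 4/1 ≈ 4.000
  cycle 0 → 1 → 0: weight = 11, length = 2, mean = 11/2 ≈ 5.500
  cycle 0 → 2 → 0: weight = 7, length = 2, mean = 7/2 ≈ 3.500
  cycle 1 → 0 → 1: weight = 11, length = 2, mean = 11/2 ≈ 5.500
Minimum mean = 1.500, attained e.g. along the cycle 1 → 2 → 1 with weight 3 and length 2. So λ(A) = 3/2 = 3/2.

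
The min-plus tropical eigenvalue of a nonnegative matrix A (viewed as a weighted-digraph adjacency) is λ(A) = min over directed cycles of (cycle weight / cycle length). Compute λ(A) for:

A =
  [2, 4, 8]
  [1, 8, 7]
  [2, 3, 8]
λ(A) = 2

Enumerate directed cycles and compute their means (weight / length). Sample:
  cycle 0 → 0: weight = 2, length = 1, mean = 2/1 ≈ 2.000
  cycle 1 → 1: weight = 8, length = 1, mean = 8/1 ≈ 8.000
  cycle 2 → 2: weight = 8, length = 1, mean = 8/1 ≈ 8.000
  cycle 0 → 1 → 0: weight = 5, length = 2, mean = 5/2 ≈ 2.500
  cycle 0 → 2 → 0: weight = 10, length = 2, mean = 10/2 ≈ 5.000
  cycle 1 → 0 → 1: weight = 5, length = 2, mean = 5/2 ≈ 2.500
Minimum mean = 2.000, attained e.g. along the cycle 0 → 0 with weight 2 and length 1. So λ(A) = 2/1 = 2.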